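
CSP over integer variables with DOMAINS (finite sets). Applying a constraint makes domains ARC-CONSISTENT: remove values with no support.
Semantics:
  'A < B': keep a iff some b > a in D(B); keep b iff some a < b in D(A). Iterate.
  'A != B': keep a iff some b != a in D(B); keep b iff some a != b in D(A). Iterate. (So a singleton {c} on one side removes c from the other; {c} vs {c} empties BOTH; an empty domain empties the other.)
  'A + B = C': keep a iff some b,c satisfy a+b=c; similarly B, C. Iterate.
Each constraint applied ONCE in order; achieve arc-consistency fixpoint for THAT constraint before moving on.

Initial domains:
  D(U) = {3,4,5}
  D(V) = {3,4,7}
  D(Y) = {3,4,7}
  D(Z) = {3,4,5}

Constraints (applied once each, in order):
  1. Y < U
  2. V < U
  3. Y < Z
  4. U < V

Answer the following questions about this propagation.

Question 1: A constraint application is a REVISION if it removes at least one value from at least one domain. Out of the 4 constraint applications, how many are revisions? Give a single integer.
Answer: 4

Derivation:
Constraint 1 (Y < U) on D(Y)={3,4,7} D(U)={3,4,5}: Y {3,4,7}->{3,4}; U {3,4,5}->{4,5} => REVISION
Constraint 2 (V < U) on D(V)={3,4,7} D(U)={4,5}: V {3,4,7}->{3,4} => REVISION
Constraint 3 (Y < Z) on D(Y)={3,4} D(Z)={3,4,5}: Z {3,4,5}->{4,5} => REVISION
Constraint 4 (U < V) on D(U)={4,5} D(V)={3,4}: U {4,5}->{}; V {3,4}->{} => REVISION
Total revisions = 4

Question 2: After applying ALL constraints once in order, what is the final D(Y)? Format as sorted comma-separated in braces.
Constraint 1 (Y < U) on D(Y)={3,4,7} D(U)={3,4,5}: Y {3,4,7}->{3,4}; U {3,4,5}->{4,5}
Constraint 2 (V < U) on D(V)={3,4,7} D(U)={4,5}: V {3,4,7}->{3,4}
Constraint 3 (Y < Z) on D(Y)={3,4} D(Z)={3,4,5}: Z {3,4,5}->{4,5}
Constraint 4 (U < V) on D(U)={4,5} D(V)={3,4}: U {4,5}->{}; V {3,4}->{}
So after all 4 constraints: D(Y) = {3,4}

Answer: {3,4}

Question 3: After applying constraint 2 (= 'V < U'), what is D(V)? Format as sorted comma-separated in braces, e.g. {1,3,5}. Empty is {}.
Answer: {3,4}

Derivation:
Constraint 1 (Y < U) on D(Y)={3,4,7} D(U)={3,4,5}: Y {3,4,7}->{3,4}; U {3,4,5}->{4,5}
Constraint 2 (V < U) on D(V)={3,4,7} D(U)={4,5}: V {3,4,7}->{3,4}
So after constraint 2: D(V) = {3,4}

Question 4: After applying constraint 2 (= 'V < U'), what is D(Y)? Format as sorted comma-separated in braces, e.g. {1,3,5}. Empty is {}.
Answer: {3,4}

Derivation:
Constraint 1 (Y < U) on D(Y)={3,4,7} D(U)={3,4,5}: Y {3,4,7}->{3,4}; U {3,4,5}->{4,5}
Constraint 2 (V < U) on D(V)={3,4,7} D(U)={4,5}: V {3,4,7}->{3,4}
So after constraint 2: D(Y) = {3,4}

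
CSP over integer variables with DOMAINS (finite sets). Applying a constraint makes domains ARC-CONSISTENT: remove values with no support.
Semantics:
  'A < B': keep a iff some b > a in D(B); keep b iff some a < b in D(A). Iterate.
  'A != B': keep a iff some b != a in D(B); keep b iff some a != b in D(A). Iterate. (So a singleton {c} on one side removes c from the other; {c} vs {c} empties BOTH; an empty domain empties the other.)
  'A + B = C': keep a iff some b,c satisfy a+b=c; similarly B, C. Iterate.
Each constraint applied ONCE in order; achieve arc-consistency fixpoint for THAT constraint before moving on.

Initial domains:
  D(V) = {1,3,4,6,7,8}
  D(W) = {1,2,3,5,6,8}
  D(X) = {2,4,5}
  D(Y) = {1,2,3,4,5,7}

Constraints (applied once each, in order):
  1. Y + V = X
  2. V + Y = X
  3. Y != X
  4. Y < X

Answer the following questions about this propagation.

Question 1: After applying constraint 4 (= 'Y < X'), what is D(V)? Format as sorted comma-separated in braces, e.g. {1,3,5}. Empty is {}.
Constraint 1 (Y + V = X) on D(Y)={1,2,3,4,5,7} D(V)={1,3,4,6,7,8} D(X)={2,4,5}: Y {1,2,3,4,5,7}->{1,2,3,4}; V {1,3,4,6,7,8}->{1,3,4}
Constraint 2 (V + Y = X) on D(V)={1,3,4} D(Y)={1,2,3,4} D(X)={2,4,5}: no change
Constraint 3 (Y != X) on D(Y)={1,2,3,4} D(X)={2,4,5}: no change
Constraint 4 (Y < X) on D(Y)={1,2,3,4} D(X)={2,4,5}: no change
So after constraint 4: D(V) = {1,3,4}

Answer: {1,3,4}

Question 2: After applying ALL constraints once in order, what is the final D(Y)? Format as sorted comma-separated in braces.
Answer: {1,2,3,4}

Derivation:
Constraint 1 (Y + V = X) on D(Y)={1,2,3,4,5,7} D(V)={1,3,4,6,7,8} D(X)={2,4,5}: Y {1,2,3,4,5,7}->{1,2,3,4}; V {1,3,4,6,7,8}->{1,3,4}
Constraint 2 (V + Y = X) on D(V)={1,3,4} D(Y)={1,2,3,4} D(X)={2,4,5}: no change
Constraint 3 (Y != X) on D(Y)={1,2,3,4} D(X)={2,4,5}: no change
Constraint 4 (Y < X) on D(Y)={1,2,3,4} D(X)={2,4,5}: no change
So after all 4 constraints: D(Y) = {1,2,3,4}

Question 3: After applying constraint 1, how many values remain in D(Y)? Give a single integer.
Constraint 1 (Y + V = X) on D(Y)={1,2,3,4,5,7} D(V)={1,3,4,6,7,8} D(X)={2,4,5}: Y {1,2,3,4,5,7}->{1,2,3,4}; V {1,3,4,6,7,8}->{1,3,4}
So after constraint 1: D(Y)={1,2,3,4}, size = 4

Answer: 4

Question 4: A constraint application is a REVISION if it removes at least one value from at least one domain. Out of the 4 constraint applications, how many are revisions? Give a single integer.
Constraint 1 (Y + V = X) on D(Y)={1,2,3,4,5,7} D(V)={1,3,4,6,7,8} D(X)={2,4,5}: Y {1,2,3,4,5,7}->{1,2,3,4}; V {1,3,4,6,7,8}->{1,3,4} => REVISION
Constraint 2 (V + Y = X) on D(V)={1,3,4} D(Y)={1,2,3,4} D(X)={2,4,5}: no change => not a revision
Constraint 3 (Y != X) on D(Y)={1,2,3,4} D(X)={2,4,5}: no change => not a revision
Constraint 4 (Y < X) on D(Y)={1,2,3,4} D(X)={2,4,5}: no change => not a revision
Total revisions = 1

Answer: 1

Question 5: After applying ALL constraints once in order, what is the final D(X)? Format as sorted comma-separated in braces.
Constraint 1 (Y + V = X) on D(Y)={1,2,3,4,5,7} D(V)={1,3,4,6,7,8} D(X)={2,4,5}: Y {1,2,3,4,5,7}->{1,2,3,4}; V {1,3,4,6,7,8}->{1,3,4}
Constraint 2 (V + Y = X) on D(V)={1,3,4} D(Y)={1,2,3,4} D(X)={2,4,5}: no change
Constraint 3 (Y != X) on D(Y)={1,2,3,4} D(X)={2,4,5}: no change
Constraint 4 (Y < X) on D(Y)={1,2,3,4} D(X)={2,4,5}: no change
So after all 4 constraints: D(X) = {2,4,5}

Answer: {2,4,5}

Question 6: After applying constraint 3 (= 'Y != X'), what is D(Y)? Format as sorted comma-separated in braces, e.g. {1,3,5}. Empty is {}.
Answer: {1,2,3,4}

Derivation:
Constraint 1 (Y + V = X) on D(Y)={1,2,3,4,5,7} D(V)={1,3,4,6,7,8} D(X)={2,4,5}: Y {1,2,3,4,5,7}->{1,2,3,4}; V {1,3,4,6,7,8}->{1,3,4}
Constraint 2 (V + Y = X) on D(V)={1,3,4} D(Y)={1,2,3,4} D(X)={2,4,5}: no change
Constraint 3 (Y != X) on D(Y)={1,2,3,4} D(X)={2,4,5}: no change
So after constraint 3: D(Y) = {1,2,3,4}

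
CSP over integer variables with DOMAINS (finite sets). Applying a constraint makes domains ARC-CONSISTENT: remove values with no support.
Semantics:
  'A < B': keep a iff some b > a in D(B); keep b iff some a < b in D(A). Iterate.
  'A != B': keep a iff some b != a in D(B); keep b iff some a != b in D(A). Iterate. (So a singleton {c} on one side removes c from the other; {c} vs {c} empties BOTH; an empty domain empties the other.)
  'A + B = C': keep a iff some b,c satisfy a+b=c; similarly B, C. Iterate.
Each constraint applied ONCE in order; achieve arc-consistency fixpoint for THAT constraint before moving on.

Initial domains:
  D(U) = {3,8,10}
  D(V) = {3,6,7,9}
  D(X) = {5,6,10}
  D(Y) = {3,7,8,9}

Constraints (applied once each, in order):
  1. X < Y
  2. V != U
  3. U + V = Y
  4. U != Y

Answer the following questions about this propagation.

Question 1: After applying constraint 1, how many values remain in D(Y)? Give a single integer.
Answer: 3

Derivation:
Constraint 1 (X < Y) on D(X)={5,6,10} D(Y)={3,7,8,9}: X {5,6,10}->{5,6}; Y {3,7,8,9}->{7,8,9}
So after constraint 1: D(Y)={7,8,9}, size = 3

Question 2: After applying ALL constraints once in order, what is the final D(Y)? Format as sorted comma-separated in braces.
Answer: {9}

Derivation:
Constraint 1 (X < Y) on D(X)={5,6,10} D(Y)={3,7,8,9}: X {5,6,10}->{5,6}; Y {3,7,8,9}->{7,8,9}
Constraint 2 (V != U) on D(V)={3,6,7,9} D(U)={3,8,10}: no change
Constraint 3 (U + V = Y) on D(U)={3,8,10} D(V)={3,6,7,9} D(Y)={7,8,9}: U {3,8,10}->{3}; V {3,6,7,9}->{6}; Y {7,8,9}->{9}
Constraint 4 (U != Y) on D(U)={3} D(Y)={9}: no change
So after all 4 constraints: D(Y) = {9}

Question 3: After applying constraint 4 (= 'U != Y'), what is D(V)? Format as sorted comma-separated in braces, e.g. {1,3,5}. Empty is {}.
Answer: {6}

Derivation:
Constraint 1 (X < Y) on D(X)={5,6,10} D(Y)={3,7,8,9}: X {5,6,10}->{5,6}; Y {3,7,8,9}->{7,8,9}
Constraint 2 (V != U) on D(V)={3,6,7,9} D(U)={3,8,10}: no change
Constraint 3 (U + V = Y) on D(U)={3,8,10} D(V)={3,6,7,9} D(Y)={7,8,9}: U {3,8,10}->{3}; V {3,6,7,9}->{6}; Y {7,8,9}->{9}
Constraint 4 (U != Y) on D(U)={3} D(Y)={9}: no change
So after constraint 4: D(V) = {6}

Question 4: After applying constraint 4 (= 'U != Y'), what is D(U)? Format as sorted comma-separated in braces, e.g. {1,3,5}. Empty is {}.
Constraint 1 (X < Y) on D(X)={5,6,10} D(Y)={3,7,8,9}: X {5,6,10}->{5,6}; Y {3,7,8,9}->{7,8,9}
Constraint 2 (V != U) on D(V)={3,6,7,9} D(U)={3,8,10}: no change
Constraint 3 (U + V = Y) on D(U)={3,8,10} D(V)={3,6,7,9} D(Y)={7,8,9}: U {3,8,10}->{3}; V {3,6,7,9}->{6}; Y {7,8,9}->{9}
Constraint 4 (U != Y) on D(U)={3} D(Y)={9}: no change
So after constraint 4: D(U) = {3}

Answer: {3}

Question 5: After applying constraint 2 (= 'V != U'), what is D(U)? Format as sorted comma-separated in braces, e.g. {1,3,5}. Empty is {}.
Constraint 1 (X < Y) on D(X)={5,6,10} D(Y)={3,7,8,9}: X {5,6,10}->{5,6}; Y {3,7,8,9}->{7,8,9}
Constraint 2 (V != U) on D(V)={3,6,7,9} D(U)={3,8,10}: no change
So after constraint 2: D(U) = {3,8,10}

Answer: {3,8,10}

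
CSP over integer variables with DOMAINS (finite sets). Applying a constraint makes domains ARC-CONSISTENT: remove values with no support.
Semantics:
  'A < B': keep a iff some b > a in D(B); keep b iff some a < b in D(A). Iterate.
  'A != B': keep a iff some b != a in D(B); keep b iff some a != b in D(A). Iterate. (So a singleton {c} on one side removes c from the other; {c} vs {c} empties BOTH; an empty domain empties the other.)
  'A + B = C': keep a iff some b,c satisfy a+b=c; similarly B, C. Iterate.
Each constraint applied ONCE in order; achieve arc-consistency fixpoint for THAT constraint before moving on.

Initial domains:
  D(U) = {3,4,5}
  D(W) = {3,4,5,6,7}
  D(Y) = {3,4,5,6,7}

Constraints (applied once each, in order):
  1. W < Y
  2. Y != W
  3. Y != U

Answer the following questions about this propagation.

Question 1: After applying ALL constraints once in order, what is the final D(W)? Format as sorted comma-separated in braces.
Constraint 1 (W < Y) on D(W)={3,4,5,6,7} D(Y)={3,4,5,6,7}: W {3,4,5,6,7}->{3,4,5,6}; Y {3,4,5,6,7}->{4,5,6,7}
Constraint 2 (Y != W) on D(Y)={4,5,6,7} D(W)={3,4,5,6}: no change
Constraint 3 (Y != U) on D(Y)={4,5,6,7} D(U)={3,4,5}: no change
So after all 3 constraints: D(W) = {3,4,5,6}

Answer: {3,4,5,6}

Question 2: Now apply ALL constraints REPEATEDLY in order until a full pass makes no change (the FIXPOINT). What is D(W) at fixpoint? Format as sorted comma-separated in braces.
pass 0 (initial): D(W)={3,4,5,6,7}
pass 1: W {3,4,5,6,7}->{3,4,5,6}; Y {3,4,5,6,7}->{4,5,6,7}
pass 2: no change
Fixpoint after 2 passes: D(W) = {3,4,5,6}

Answer: {3,4,5,6}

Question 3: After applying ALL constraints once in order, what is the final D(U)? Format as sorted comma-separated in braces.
Constraint 1 (W < Y) on D(W)={3,4,5,6,7} D(Y)={3,4,5,6,7}: W {3,4,5,6,7}->{3,4,5,6}; Y {3,4,5,6,7}->{4,5,6,7}
Constraint 2 (Y != W) on D(Y)={4,5,6,7} D(W)={3,4,5,6}: no change
Constraint 3 (Y != U) on D(Y)={4,5,6,7} D(U)={3,4,5}: no change
So after all 3 constraints: D(U) = {3,4,5}

Answer: {3,4,5}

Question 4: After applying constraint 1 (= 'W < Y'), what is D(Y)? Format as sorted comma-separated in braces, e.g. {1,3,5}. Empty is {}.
Answer: {4,5,6,7}

Derivation:
Constraint 1 (W < Y) on D(W)={3,4,5,6,7} D(Y)={3,4,5,6,7}: W {3,4,5,6,7}->{3,4,5,6}; Y {3,4,5,6,7}->{4,5,6,7}
So after constraint 1: D(Y) = {4,5,6,7}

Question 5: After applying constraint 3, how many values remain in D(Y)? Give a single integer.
Answer: 4

Derivation:
Constraint 1 (W < Y) on D(W)={3,4,5,6,7} D(Y)={3,4,5,6,7}: W {3,4,5,6,7}->{3,4,5,6}; Y {3,4,5,6,7}->{4,5,6,7}
Constraint 2 (Y != W) on D(Y)={4,5,6,7} D(W)={3,4,5,6}: no change
Constraint 3 (Y != U) on D(Y)={4,5,6,7} D(U)={3,4,5}: no change
So after constraint 3: D(Y)={4,5,6,7}, size = 4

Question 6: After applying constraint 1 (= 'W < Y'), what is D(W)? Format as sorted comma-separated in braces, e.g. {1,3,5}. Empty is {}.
Constraint 1 (W < Y) on D(W)={3,4,5,6,7} D(Y)={3,4,5,6,7}: W {3,4,5,6,7}->{3,4,5,6}; Y {3,4,5,6,7}->{4,5,6,7}
So after constraint 1: D(W) = {3,4,5,6}

Answer: {3,4,5,6}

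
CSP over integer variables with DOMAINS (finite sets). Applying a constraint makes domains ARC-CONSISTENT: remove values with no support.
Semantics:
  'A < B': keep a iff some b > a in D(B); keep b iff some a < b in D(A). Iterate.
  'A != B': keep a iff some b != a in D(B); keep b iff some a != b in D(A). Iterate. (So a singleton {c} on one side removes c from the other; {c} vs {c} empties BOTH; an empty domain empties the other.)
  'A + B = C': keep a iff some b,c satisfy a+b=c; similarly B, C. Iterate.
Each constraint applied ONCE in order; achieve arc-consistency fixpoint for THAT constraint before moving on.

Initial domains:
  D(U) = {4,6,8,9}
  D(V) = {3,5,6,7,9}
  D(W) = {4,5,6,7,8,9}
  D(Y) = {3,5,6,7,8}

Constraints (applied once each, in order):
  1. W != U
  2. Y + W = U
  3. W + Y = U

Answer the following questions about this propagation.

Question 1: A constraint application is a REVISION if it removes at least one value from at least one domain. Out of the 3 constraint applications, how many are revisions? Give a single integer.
Constraint 1 (W != U) on D(W)={4,5,6,7,8,9} D(U)={4,6,8,9}: no change => not a revision
Constraint 2 (Y + W = U) on D(Y)={3,5,6,7,8} D(W)={4,5,6,7,8,9} D(U)={4,6,8,9}: Y {3,5,6,7,8}->{3,5}; W {4,5,6,7,8,9}->{4,5,6}; U {4,6,8,9}->{8,9} => REVISION
Constraint 3 (W + Y = U) on D(W)={4,5,6} D(Y)={3,5} D(U)={8,9}: no change => not a revision
Total revisions = 1

Answer: 1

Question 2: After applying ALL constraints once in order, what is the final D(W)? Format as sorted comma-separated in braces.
Constraint 1 (W != U) on D(W)={4,5,6,7,8,9} D(U)={4,6,8,9}: no change
Constraint 2 (Y + W = U) on D(Y)={3,5,6,7,8} D(W)={4,5,6,7,8,9} D(U)={4,6,8,9}: Y {3,5,6,7,8}->{3,5}; W {4,5,6,7,8,9}->{4,5,6}; U {4,6,8,9}->{8,9}
Constraint 3 (W + Y = U) on D(W)={4,5,6} D(Y)={3,5} D(U)={8,9}: no change
So after all 3 constraints: D(W) = {4,5,6}

Answer: {4,5,6}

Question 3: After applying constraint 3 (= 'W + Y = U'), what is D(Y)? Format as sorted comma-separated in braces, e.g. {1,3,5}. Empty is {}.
Constraint 1 (W != U) on D(W)={4,5,6,7,8,9} D(U)={4,6,8,9}: no change
Constraint 2 (Y + W = U) on D(Y)={3,5,6,7,8} D(W)={4,5,6,7,8,9} D(U)={4,6,8,9}: Y {3,5,6,7,8}->{3,5}; W {4,5,6,7,8,9}->{4,5,6}; U {4,6,8,9}->{8,9}
Constraint 3 (W + Y = U) on D(W)={4,5,6} D(Y)={3,5} D(U)={8,9}: no change
So after constraint 3: D(Y) = {3,5}

Answer: {3,5}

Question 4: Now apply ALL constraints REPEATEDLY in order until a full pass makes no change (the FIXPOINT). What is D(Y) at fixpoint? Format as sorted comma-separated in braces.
pass 0 (initial): D(Y)={3,5,6,7,8}
pass 1: U {4,6,8,9}->{8,9}; W {4,5,6,7,8,9}->{4,5,6}; Y {3,5,6,7,8}->{3,5}
pass 2: no change
Fixpoint after 2 passes: D(Y) = {3,5}

Answer: {3,5}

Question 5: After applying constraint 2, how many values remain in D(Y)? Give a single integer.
Answer: 2

Derivation:
Constraint 1 (W != U) on D(W)={4,5,6,7,8,9} D(U)={4,6,8,9}: no change
Constraint 2 (Y + W = U) on D(Y)={3,5,6,7,8} D(W)={4,5,6,7,8,9} D(U)={4,6,8,9}: Y {3,5,6,7,8}->{3,5}; W {4,5,6,7,8,9}->{4,5,6}; U {4,6,8,9}->{8,9}
So after constraint 2: D(Y)={3,5}, size = 2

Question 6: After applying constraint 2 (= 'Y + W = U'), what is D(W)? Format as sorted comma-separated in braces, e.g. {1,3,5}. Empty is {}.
Constraint 1 (W != U) on D(W)={4,5,6,7,8,9} D(U)={4,6,8,9}: no change
Constraint 2 (Y + W = U) on D(Y)={3,5,6,7,8} D(W)={4,5,6,7,8,9} D(U)={4,6,8,9}: Y {3,5,6,7,8}->{3,5}; W {4,5,6,7,8,9}->{4,5,6}; U {4,6,8,9}->{8,9}
So after constraint 2: D(W) = {4,5,6}

Answer: {4,5,6}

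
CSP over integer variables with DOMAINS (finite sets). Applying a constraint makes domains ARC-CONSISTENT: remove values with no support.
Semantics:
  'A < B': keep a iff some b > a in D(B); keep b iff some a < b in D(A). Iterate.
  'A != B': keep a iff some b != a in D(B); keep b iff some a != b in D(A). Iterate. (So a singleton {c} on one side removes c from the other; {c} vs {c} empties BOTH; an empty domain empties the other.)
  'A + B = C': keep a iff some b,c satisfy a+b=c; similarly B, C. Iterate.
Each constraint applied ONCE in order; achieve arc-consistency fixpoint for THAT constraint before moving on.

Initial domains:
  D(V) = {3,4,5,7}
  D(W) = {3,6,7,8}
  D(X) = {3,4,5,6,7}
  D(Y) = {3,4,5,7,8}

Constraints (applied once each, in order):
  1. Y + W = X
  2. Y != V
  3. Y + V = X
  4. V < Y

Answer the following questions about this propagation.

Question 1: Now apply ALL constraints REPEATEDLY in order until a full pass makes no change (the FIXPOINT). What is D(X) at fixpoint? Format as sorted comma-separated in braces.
Answer: {7}

Derivation:
pass 0 (initial): D(X)={3,4,5,6,7}
pass 1: V {3,4,5,7}->{3}; W {3,6,7,8}->{3}; X {3,4,5,6,7}->{6,7}; Y {3,4,5,7,8}->{4}
pass 2: X {6,7}->{7}
pass 3: no change
Fixpoint after 3 passes: D(X) = {7}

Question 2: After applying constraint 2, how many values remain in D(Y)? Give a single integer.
Answer: 2

Derivation:
Constraint 1 (Y + W = X) on D(Y)={3,4,5,7,8} D(W)={3,6,7,8} D(X)={3,4,5,6,7}: Y {3,4,5,7,8}->{3,4}; W {3,6,7,8}->{3}; X {3,4,5,6,7}->{6,7}
Constraint 2 (Y != V) on D(Y)={3,4} D(V)={3,4,5,7}: no change
So after constraint 2: D(Y)={3,4}, size = 2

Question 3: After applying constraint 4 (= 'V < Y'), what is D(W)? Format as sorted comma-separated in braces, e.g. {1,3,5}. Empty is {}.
Constraint 1 (Y + W = X) on D(Y)={3,4,5,7,8} D(W)={3,6,7,8} D(X)={3,4,5,6,7}: Y {3,4,5,7,8}->{3,4}; W {3,6,7,8}->{3}; X {3,4,5,6,7}->{6,7}
Constraint 2 (Y != V) on D(Y)={3,4} D(V)={3,4,5,7}: no change
Constraint 3 (Y + V = X) on D(Y)={3,4} D(V)={3,4,5,7} D(X)={6,7}: V {3,4,5,7}->{3,4}
Constraint 4 (V < Y) on D(V)={3,4} D(Y)={3,4}: V {3,4}->{3}; Y {3,4}->{4}
So after constraint 4: D(W) = {3}

Answer: {3}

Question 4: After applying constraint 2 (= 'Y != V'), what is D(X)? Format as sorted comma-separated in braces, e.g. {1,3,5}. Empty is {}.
Constraint 1 (Y + W = X) on D(Y)={3,4,5,7,8} D(W)={3,6,7,8} D(X)={3,4,5,6,7}: Y {3,4,5,7,8}->{3,4}; W {3,6,7,8}->{3}; X {3,4,5,6,7}->{6,7}
Constraint 2 (Y != V) on D(Y)={3,4} D(V)={3,4,5,7}: no change
So after constraint 2: D(X) = {6,7}

Answer: {6,7}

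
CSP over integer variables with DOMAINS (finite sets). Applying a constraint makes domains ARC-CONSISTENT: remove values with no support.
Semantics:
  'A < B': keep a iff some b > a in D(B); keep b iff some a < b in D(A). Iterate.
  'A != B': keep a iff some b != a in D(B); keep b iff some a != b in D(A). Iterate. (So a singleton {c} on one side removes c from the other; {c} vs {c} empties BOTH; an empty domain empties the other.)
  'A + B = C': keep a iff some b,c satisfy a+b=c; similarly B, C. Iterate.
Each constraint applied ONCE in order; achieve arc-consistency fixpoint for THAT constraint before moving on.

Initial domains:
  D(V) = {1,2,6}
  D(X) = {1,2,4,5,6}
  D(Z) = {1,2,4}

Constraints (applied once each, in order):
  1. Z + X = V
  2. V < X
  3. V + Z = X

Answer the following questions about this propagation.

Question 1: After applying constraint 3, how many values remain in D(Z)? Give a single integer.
Constraint 1 (Z + X = V) on D(Z)={1,2,4} D(X)={1,2,4,5,6} D(V)={1,2,6}: X {1,2,4,5,6}->{1,2,4,5}; V {1,2,6}->{2,6}
Constraint 2 (V < X) on D(V)={2,6} D(X)={1,2,4,5}: V {2,6}->{2}; X {1,2,4,5}->{4,5}
Constraint 3 (V + Z = X) on D(V)={2} D(Z)={1,2,4} D(X)={4,5}: Z {1,2,4}->{2}; X {4,5}->{4}
So after constraint 3: D(Z)={2}, size = 1

Answer: 1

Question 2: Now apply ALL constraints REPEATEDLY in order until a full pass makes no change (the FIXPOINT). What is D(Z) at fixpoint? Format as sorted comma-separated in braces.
Answer: {}

Derivation:
pass 0 (initial): D(Z)={1,2,4}
pass 1: V {1,2,6}->{2}; X {1,2,4,5,6}->{4}; Z {1,2,4}->{2}
pass 2: V {2}->{}; X {4}->{}; Z {2}->{}
pass 3: no change
Fixpoint after 3 passes: D(Z) = {}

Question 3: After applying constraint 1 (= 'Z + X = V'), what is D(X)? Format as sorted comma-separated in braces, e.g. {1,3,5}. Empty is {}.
Constraint 1 (Z + X = V) on D(Z)={1,2,4} D(X)={1,2,4,5,6} D(V)={1,2,6}: X {1,2,4,5,6}->{1,2,4,5}; V {1,2,6}->{2,6}
So after constraint 1: D(X) = {1,2,4,5}

Answer: {1,2,4,5}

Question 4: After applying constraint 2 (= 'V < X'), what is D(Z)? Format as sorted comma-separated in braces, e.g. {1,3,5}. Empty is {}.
Answer: {1,2,4}

Derivation:
Constraint 1 (Z + X = V) on D(Z)={1,2,4} D(X)={1,2,4,5,6} D(V)={1,2,6}: X {1,2,4,5,6}->{1,2,4,5}; V {1,2,6}->{2,6}
Constraint 2 (V < X) on D(V)={2,6} D(X)={1,2,4,5}: V {2,6}->{2}; X {1,2,4,5}->{4,5}
So after constraint 2: D(Z) = {1,2,4}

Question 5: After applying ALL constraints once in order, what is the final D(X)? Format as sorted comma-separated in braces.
Answer: {4}

Derivation:
Constraint 1 (Z + X = V) on D(Z)={1,2,4} D(X)={1,2,4,5,6} D(V)={1,2,6}: X {1,2,4,5,6}->{1,2,4,5}; V {1,2,6}->{2,6}
Constraint 2 (V < X) on D(V)={2,6} D(X)={1,2,4,5}: V {2,6}->{2}; X {1,2,4,5}->{4,5}
Constraint 3 (V + Z = X) on D(V)={2} D(Z)={1,2,4} D(X)={4,5}: Z {1,2,4}->{2}; X {4,5}->{4}
So after all 3 constraints: D(X) = {4}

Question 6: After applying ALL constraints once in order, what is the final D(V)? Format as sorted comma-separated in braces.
Constraint 1 (Z + X = V) on D(Z)={1,2,4} D(X)={1,2,4,5,6} D(V)={1,2,6}: X {1,2,4,5,6}->{1,2,4,5}; V {1,2,6}->{2,6}
Constraint 2 (V < X) on D(V)={2,6} D(X)={1,2,4,5}: V {2,6}->{2}; X {1,2,4,5}->{4,5}
Constraint 3 (V + Z = X) on D(V)={2} D(Z)={1,2,4} D(X)={4,5}: Z {1,2,4}->{2}; X {4,5}->{4}
So after all 3 constraints: D(V) = {2}

Answer: {2}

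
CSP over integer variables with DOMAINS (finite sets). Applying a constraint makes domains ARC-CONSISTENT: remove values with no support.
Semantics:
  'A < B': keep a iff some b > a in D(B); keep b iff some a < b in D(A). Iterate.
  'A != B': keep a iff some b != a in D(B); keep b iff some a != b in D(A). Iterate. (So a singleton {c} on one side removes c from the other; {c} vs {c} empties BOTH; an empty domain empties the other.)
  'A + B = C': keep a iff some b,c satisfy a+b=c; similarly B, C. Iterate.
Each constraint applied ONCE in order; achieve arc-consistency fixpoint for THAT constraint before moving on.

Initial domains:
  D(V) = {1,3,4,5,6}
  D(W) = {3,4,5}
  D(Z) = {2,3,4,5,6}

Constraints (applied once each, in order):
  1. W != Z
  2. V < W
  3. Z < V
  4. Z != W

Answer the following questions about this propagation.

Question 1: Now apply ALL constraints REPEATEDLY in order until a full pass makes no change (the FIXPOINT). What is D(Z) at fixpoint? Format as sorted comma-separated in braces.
pass 0 (initial): D(Z)={2,3,4,5,6}
pass 1: V {1,3,4,5,6}->{3,4}; Z {2,3,4,5,6}->{2,3}
pass 2: W {3,4,5}->{4,5}
pass 3: no change
Fixpoint after 3 passes: D(Z) = {2,3}

Answer: {2,3}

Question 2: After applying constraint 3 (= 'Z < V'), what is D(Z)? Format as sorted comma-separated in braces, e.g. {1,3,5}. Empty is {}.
Constraint 1 (W != Z) on D(W)={3,4,5} D(Z)={2,3,4,5,6}: no change
Constraint 2 (V < W) on D(V)={1,3,4,5,6} D(W)={3,4,5}: V {1,3,4,5,6}->{1,3,4}
Constraint 3 (Z < V) on D(Z)={2,3,4,5,6} D(V)={1,3,4}: Z {2,3,4,5,6}->{2,3}; V {1,3,4}->{3,4}
So after constraint 3: D(Z) = {2,3}

Answer: {2,3}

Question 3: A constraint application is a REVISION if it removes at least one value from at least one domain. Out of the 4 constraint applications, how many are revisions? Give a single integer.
Constraint 1 (W != Z) on D(W)={3,4,5} D(Z)={2,3,4,5,6}: no change => not a revision
Constraint 2 (V < W) on D(V)={1,3,4,5,6} D(W)={3,4,5}: V {1,3,4,5,6}->{1,3,4} => REVISION
Constraint 3 (Z < V) on D(Z)={2,3,4,5,6} D(V)={1,3,4}: Z {2,3,4,5,6}->{2,3}; V {1,3,4}->{3,4} => REVISION
Constraint 4 (Z != W) on D(Z)={2,3} D(W)={3,4,5}: no change => not a revision
Total revisions = 2

Answer: 2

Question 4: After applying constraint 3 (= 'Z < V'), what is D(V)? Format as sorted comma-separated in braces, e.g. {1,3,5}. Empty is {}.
Constraint 1 (W != Z) on D(W)={3,4,5} D(Z)={2,3,4,5,6}: no change
Constraint 2 (V < W) on D(V)={1,3,4,5,6} D(W)={3,4,5}: V {1,3,4,5,6}->{1,3,4}
Constraint 3 (Z < V) on D(Z)={2,3,4,5,6} D(V)={1,3,4}: Z {2,3,4,5,6}->{2,3}; V {1,3,4}->{3,4}
So after constraint 3: D(V) = {3,4}

Answer: {3,4}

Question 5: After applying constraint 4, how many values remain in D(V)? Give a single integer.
Answer: 2

Derivation:
Constraint 1 (W != Z) on D(W)={3,4,5} D(Z)={2,3,4,5,6}: no change
Constraint 2 (V < W) on D(V)={1,3,4,5,6} D(W)={3,4,5}: V {1,3,4,5,6}->{1,3,4}
Constraint 3 (Z < V) on D(Z)={2,3,4,5,6} D(V)={1,3,4}: Z {2,3,4,5,6}->{2,3}; V {1,3,4}->{3,4}
Constraint 4 (Z != W) on D(Z)={2,3} D(W)={3,4,5}: no change
So after constraint 4: D(V)={3,4}, size = 2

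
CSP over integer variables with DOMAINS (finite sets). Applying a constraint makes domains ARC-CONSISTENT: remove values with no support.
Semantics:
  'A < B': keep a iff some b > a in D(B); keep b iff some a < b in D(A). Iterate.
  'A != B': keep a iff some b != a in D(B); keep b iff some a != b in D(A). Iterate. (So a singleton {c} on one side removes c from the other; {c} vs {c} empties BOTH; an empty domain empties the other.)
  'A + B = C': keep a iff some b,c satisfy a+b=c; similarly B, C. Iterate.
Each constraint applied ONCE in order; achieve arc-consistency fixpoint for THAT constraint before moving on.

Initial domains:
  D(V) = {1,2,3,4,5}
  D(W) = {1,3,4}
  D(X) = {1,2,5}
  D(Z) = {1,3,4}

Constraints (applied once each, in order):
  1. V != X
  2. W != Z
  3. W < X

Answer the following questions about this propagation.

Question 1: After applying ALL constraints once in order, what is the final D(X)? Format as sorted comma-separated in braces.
Constraint 1 (V != X) on D(V)={1,2,3,4,5} D(X)={1,2,5}: no change
Constraint 2 (W != Z) on D(W)={1,3,4} D(Z)={1,3,4}: no change
Constraint 3 (W < X) on D(W)={1,3,4} D(X)={1,2,5}: X {1,2,5}->{2,5}
So after all 3 constraints: D(X) = {2,5}

Answer: {2,5}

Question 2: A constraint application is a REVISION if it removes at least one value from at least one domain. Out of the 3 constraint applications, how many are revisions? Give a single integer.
Constraint 1 (V != X) on D(V)={1,2,3,4,5} D(X)={1,2,5}: no change => not a revision
Constraint 2 (W != Z) on D(W)={1,3,4} D(Z)={1,3,4}: no change => not a revision
Constraint 3 (W < X) on D(W)={1,3,4} D(X)={1,2,5}: X {1,2,5}->{2,5} => REVISION
Total revisions = 1

Answer: 1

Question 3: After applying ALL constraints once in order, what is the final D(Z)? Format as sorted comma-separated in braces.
Answer: {1,3,4}

Derivation:
Constraint 1 (V != X) on D(V)={1,2,3,4,5} D(X)={1,2,5}: no change
Constraint 2 (W != Z) on D(W)={1,3,4} D(Z)={1,3,4}: no change
Constraint 3 (W < X) on D(W)={1,3,4} D(X)={1,2,5}: X {1,2,5}->{2,5}
So after all 3 constraints: D(Z) = {1,3,4}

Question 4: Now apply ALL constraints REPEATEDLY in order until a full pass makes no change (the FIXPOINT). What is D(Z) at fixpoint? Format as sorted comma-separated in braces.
pass 0 (initial): D(Z)={1,3,4}
pass 1: X {1,2,5}->{2,5}
pass 2: no change
Fixpoint after 2 passes: D(Z) = {1,3,4}

Answer: {1,3,4}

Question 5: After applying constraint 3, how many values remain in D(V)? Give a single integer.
Constraint 1 (V != X) on D(V)={1,2,3,4,5} D(X)={1,2,5}: no change
Constraint 2 (W != Z) on D(W)={1,3,4} D(Z)={1,3,4}: no change
Constraint 3 (W < X) on D(W)={1,3,4} D(X)={1,2,5}: X {1,2,5}->{2,5}
So after constraint 3: D(V)={1,2,3,4,5}, size = 5

Answer: 5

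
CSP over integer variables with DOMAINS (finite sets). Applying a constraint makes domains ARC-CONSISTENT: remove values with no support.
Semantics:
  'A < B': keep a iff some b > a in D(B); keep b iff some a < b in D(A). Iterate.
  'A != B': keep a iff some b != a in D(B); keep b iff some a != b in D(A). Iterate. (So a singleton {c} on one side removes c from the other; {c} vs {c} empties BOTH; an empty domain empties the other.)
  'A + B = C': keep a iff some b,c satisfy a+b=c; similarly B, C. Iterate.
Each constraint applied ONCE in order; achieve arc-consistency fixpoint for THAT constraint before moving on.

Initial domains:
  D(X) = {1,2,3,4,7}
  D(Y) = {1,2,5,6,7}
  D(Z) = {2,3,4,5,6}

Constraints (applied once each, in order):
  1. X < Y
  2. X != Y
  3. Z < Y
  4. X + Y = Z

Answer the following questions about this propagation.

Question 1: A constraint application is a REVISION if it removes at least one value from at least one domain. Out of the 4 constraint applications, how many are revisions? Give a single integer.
Answer: 3

Derivation:
Constraint 1 (X < Y) on D(X)={1,2,3,4,7} D(Y)={1,2,5,6,7}: X {1,2,3,4,7}->{1,2,3,4}; Y {1,2,5,6,7}->{2,5,6,7} => REVISION
Constraint 2 (X != Y) on D(X)={1,2,3,4} D(Y)={2,5,6,7}: no change => not a revision
Constraint 3 (Z < Y) on D(Z)={2,3,4,5,6} D(Y)={2,5,6,7}: Y {2,5,6,7}->{5,6,7} => REVISION
Constraint 4 (X + Y = Z) on D(X)={1,2,3,4} D(Y)={5,6,7} D(Z)={2,3,4,5,6}: X {1,2,3,4}->{1}; Y {5,6,7}->{5}; Z {2,3,4,5,6}->{6} => REVISION
Total revisions = 3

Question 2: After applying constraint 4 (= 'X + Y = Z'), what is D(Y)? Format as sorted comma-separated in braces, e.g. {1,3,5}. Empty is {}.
Answer: {5}

Derivation:
Constraint 1 (X < Y) on D(X)={1,2,3,4,7} D(Y)={1,2,5,6,7}: X {1,2,3,4,7}->{1,2,3,4}; Y {1,2,5,6,7}->{2,5,6,7}
Constraint 2 (X != Y) on D(X)={1,2,3,4} D(Y)={2,5,6,7}: no change
Constraint 3 (Z < Y) on D(Z)={2,3,4,5,6} D(Y)={2,5,6,7}: Y {2,5,6,7}->{5,6,7}
Constraint 4 (X + Y = Z) on D(X)={1,2,3,4} D(Y)={5,6,7} D(Z)={2,3,4,5,6}: X {1,2,3,4}->{1}; Y {5,6,7}->{5}; Z {2,3,4,5,6}->{6}
So after constraint 4: D(Y) = {5}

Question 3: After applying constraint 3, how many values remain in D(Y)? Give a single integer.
Constraint 1 (X < Y) on D(X)={1,2,3,4,7} D(Y)={1,2,5,6,7}: X {1,2,3,4,7}->{1,2,3,4}; Y {1,2,5,6,7}->{2,5,6,7}
Constraint 2 (X != Y) on D(X)={1,2,3,4} D(Y)={2,5,6,7}: no change
Constraint 3 (Z < Y) on D(Z)={2,3,4,5,6} D(Y)={2,5,6,7}: Y {2,5,6,7}->{5,6,7}
So after constraint 3: D(Y)={5,6,7}, size = 3

Answer: 3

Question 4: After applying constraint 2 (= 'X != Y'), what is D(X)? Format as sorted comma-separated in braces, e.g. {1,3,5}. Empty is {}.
Constraint 1 (X < Y) on D(X)={1,2,3,4,7} D(Y)={1,2,5,6,7}: X {1,2,3,4,7}->{1,2,3,4}; Y {1,2,5,6,7}->{2,5,6,7}
Constraint 2 (X != Y) on D(X)={1,2,3,4} D(Y)={2,5,6,7}: no change
So after constraint 2: D(X) = {1,2,3,4}

Answer: {1,2,3,4}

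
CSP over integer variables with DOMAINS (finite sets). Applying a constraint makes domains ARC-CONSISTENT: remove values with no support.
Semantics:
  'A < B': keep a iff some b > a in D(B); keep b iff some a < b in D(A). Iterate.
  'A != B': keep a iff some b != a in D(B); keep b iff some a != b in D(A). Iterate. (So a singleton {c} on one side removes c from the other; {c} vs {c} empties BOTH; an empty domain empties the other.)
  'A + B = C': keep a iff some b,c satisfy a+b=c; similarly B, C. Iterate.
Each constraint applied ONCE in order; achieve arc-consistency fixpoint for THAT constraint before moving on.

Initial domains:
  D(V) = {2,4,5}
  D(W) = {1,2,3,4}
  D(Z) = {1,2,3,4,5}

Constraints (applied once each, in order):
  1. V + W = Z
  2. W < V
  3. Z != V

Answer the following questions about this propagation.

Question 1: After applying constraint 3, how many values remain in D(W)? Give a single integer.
Answer: 3

Derivation:
Constraint 1 (V + W = Z) on D(V)={2,4,5} D(W)={1,2,3,4} D(Z)={1,2,3,4,5}: V {2,4,5}->{2,4}; W {1,2,3,4}->{1,2,3}; Z {1,2,3,4,5}->{3,4,5}
Constraint 2 (W < V) on D(W)={1,2,3} D(V)={2,4}: no change
Constraint 3 (Z != V) on D(Z)={3,4,5} D(V)={2,4}: no change
So after constraint 3: D(W)={1,2,3}, size = 3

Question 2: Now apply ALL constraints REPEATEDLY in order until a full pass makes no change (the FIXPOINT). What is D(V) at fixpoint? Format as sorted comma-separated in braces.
pass 0 (initial): D(V)={2,4,5}
pass 1: V {2,4,5}->{2,4}; W {1,2,3,4}->{1,2,3}; Z {1,2,3,4,5}->{3,4,5}
pass 2: no change
Fixpoint after 2 passes: D(V) = {2,4}

Answer: {2,4}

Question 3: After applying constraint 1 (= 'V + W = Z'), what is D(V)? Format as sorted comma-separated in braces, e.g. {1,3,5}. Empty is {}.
Answer: {2,4}

Derivation:
Constraint 1 (V + W = Z) on D(V)={2,4,5} D(W)={1,2,3,4} D(Z)={1,2,3,4,5}: V {2,4,5}->{2,4}; W {1,2,3,4}->{1,2,3}; Z {1,2,3,4,5}->{3,4,5}
So after constraint 1: D(V) = {2,4}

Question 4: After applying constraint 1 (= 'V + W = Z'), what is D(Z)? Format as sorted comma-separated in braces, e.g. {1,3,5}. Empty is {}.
Constraint 1 (V + W = Z) on D(V)={2,4,5} D(W)={1,2,3,4} D(Z)={1,2,3,4,5}: V {2,4,5}->{2,4}; W {1,2,3,4}->{1,2,3}; Z {1,2,3,4,5}->{3,4,5}
So after constraint 1: D(Z) = {3,4,5}

Answer: {3,4,5}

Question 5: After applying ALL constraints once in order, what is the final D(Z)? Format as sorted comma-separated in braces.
Constraint 1 (V + W = Z) on D(V)={2,4,5} D(W)={1,2,3,4} D(Z)={1,2,3,4,5}: V {2,4,5}->{2,4}; W {1,2,3,4}->{1,2,3}; Z {1,2,3,4,5}->{3,4,5}
Constraint 2 (W < V) on D(W)={1,2,3} D(V)={2,4}: no change
Constraint 3 (Z != V) on D(Z)={3,4,5} D(V)={2,4}: no change
So after all 3 constraints: D(Z) = {3,4,5}

Answer: {3,4,5}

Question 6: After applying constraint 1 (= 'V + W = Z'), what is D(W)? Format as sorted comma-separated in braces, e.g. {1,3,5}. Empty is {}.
Constraint 1 (V + W = Z) on D(V)={2,4,5} D(W)={1,2,3,4} D(Z)={1,2,3,4,5}: V {2,4,5}->{2,4}; W {1,2,3,4}->{1,2,3}; Z {1,2,3,4,5}->{3,4,5}
So after constraint 1: D(W) = {1,2,3}

Answer: {1,2,3}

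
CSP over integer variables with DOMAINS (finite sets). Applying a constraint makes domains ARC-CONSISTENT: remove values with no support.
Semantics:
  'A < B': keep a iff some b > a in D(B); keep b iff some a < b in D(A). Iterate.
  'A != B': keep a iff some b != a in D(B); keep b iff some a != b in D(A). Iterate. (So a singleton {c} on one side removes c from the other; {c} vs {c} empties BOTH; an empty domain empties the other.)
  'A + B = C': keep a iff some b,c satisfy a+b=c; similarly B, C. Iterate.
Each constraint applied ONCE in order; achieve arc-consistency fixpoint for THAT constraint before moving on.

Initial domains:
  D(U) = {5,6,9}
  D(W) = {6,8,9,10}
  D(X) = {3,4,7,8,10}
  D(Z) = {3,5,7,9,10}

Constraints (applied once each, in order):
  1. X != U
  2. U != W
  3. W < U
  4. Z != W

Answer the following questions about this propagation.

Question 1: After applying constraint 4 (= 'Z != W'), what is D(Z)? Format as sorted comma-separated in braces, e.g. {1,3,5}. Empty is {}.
Constraint 1 (X != U) on D(X)={3,4,7,8,10} D(U)={5,6,9}: no change
Constraint 2 (U != W) on D(U)={5,6,9} D(W)={6,8,9,10}: no change
Constraint 3 (W < U) on D(W)={6,8,9,10} D(U)={5,6,9}: W {6,8,9,10}->{6,8}; U {5,6,9}->{9}
Constraint 4 (Z != W) on D(Z)={3,5,7,9,10} D(W)={6,8}: no change
So after constraint 4: D(Z) = {3,5,7,9,10}

Answer: {3,5,7,9,10}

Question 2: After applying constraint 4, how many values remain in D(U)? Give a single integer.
Answer: 1

Derivation:
Constraint 1 (X != U) on D(X)={3,4,7,8,10} D(U)={5,6,9}: no change
Constraint 2 (U != W) on D(U)={5,6,9} D(W)={6,8,9,10}: no change
Constraint 3 (W < U) on D(W)={6,8,9,10} D(U)={5,6,9}: W {6,8,9,10}->{6,8}; U {5,6,9}->{9}
Constraint 4 (Z != W) on D(Z)={3,5,7,9,10} D(W)={6,8}: no change
So after constraint 4: D(U)={9}, size = 1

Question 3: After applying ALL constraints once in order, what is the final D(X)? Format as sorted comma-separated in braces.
Answer: {3,4,7,8,10}

Derivation:
Constraint 1 (X != U) on D(X)={3,4,7,8,10} D(U)={5,6,9}: no change
Constraint 2 (U != W) on D(U)={5,6,9} D(W)={6,8,9,10}: no change
Constraint 3 (W < U) on D(W)={6,8,9,10} D(U)={5,6,9}: W {6,8,9,10}->{6,8}; U {5,6,9}->{9}
Constraint 4 (Z != W) on D(Z)={3,5,7,9,10} D(W)={6,8}: no change
So after all 4 constraints: D(X) = {3,4,7,8,10}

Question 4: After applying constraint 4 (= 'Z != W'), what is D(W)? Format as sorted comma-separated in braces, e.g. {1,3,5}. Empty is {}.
Constraint 1 (X != U) on D(X)={3,4,7,8,10} D(U)={5,6,9}: no change
Constraint 2 (U != W) on D(U)={5,6,9} D(W)={6,8,9,10}: no change
Constraint 3 (W < U) on D(W)={6,8,9,10} D(U)={5,6,9}: W {6,8,9,10}->{6,8}; U {5,6,9}->{9}
Constraint 4 (Z != W) on D(Z)={3,5,7,9,10} D(W)={6,8}: no change
So after constraint 4: D(W) = {6,8}

Answer: {6,8}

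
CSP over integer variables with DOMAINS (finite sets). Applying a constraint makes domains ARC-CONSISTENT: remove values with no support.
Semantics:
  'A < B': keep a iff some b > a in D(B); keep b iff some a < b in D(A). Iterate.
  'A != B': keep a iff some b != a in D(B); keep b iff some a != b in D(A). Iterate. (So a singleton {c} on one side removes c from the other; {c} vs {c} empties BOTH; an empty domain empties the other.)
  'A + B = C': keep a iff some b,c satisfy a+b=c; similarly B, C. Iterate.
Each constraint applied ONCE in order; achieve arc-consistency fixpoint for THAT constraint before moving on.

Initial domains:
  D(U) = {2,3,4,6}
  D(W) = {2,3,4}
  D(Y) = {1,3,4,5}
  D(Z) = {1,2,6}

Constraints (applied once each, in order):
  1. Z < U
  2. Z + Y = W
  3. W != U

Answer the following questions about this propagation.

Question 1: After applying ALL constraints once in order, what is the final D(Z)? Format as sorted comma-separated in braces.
Answer: {1,2}

Derivation:
Constraint 1 (Z < U) on D(Z)={1,2,6} D(U)={2,3,4,6}: Z {1,2,6}->{1,2}
Constraint 2 (Z + Y = W) on D(Z)={1,2} D(Y)={1,3,4,5} D(W)={2,3,4}: Y {1,3,4,5}->{1,3}
Constraint 3 (W != U) on D(W)={2,3,4} D(U)={2,3,4,6}: no change
So after all 3 constraints: D(Z) = {1,2}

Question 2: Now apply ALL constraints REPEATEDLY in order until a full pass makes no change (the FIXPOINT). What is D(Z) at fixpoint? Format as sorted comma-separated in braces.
pass 0 (initial): D(Z)={1,2,6}
pass 1: Y {1,3,4,5}->{1,3}; Z {1,2,6}->{1,2}
pass 2: no change
Fixpoint after 2 passes: D(Z) = {1,2}

Answer: {1,2}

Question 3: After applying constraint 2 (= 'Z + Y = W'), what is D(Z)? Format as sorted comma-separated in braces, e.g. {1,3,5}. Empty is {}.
Constraint 1 (Z < U) on D(Z)={1,2,6} D(U)={2,3,4,6}: Z {1,2,6}->{1,2}
Constraint 2 (Z + Y = W) on D(Z)={1,2} D(Y)={1,3,4,5} D(W)={2,3,4}: Y {1,3,4,5}->{1,3}
So after constraint 2: D(Z) = {1,2}

Answer: {1,2}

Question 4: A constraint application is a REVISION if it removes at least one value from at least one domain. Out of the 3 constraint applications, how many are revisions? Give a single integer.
Constraint 1 (Z < U) on D(Z)={1,2,6} D(U)={2,3,4,6}: Z {1,2,6}->{1,2} => REVISION
Constraint 2 (Z + Y = W) on D(Z)={1,2} D(Y)={1,3,4,5} D(W)={2,3,4}: Y {1,3,4,5}->{1,3} => REVISION
Constraint 3 (W != U) on D(W)={2,3,4} D(U)={2,3,4,6}: no change => not a revision
Total revisions = 2

Answer: 2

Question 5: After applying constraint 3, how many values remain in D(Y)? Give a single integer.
Answer: 2

Derivation:
Constraint 1 (Z < U) on D(Z)={1,2,6} D(U)={2,3,4,6}: Z {1,2,6}->{1,2}
Constraint 2 (Z + Y = W) on D(Z)={1,2} D(Y)={1,3,4,5} D(W)={2,3,4}: Y {1,3,4,5}->{1,3}
Constraint 3 (W != U) on D(W)={2,3,4} D(U)={2,3,4,6}: no change
So after constraint 3: D(Y)={1,3}, size = 2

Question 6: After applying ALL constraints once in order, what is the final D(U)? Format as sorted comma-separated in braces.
Constraint 1 (Z < U) on D(Z)={1,2,6} D(U)={2,3,4,6}: Z {1,2,6}->{1,2}
Constraint 2 (Z + Y = W) on D(Z)={1,2} D(Y)={1,3,4,5} D(W)={2,3,4}: Y {1,3,4,5}->{1,3}
Constraint 3 (W != U) on D(W)={2,3,4} D(U)={2,3,4,6}: no change
So after all 3 constraints: D(U) = {2,3,4,6}

Answer: {2,3,4,6}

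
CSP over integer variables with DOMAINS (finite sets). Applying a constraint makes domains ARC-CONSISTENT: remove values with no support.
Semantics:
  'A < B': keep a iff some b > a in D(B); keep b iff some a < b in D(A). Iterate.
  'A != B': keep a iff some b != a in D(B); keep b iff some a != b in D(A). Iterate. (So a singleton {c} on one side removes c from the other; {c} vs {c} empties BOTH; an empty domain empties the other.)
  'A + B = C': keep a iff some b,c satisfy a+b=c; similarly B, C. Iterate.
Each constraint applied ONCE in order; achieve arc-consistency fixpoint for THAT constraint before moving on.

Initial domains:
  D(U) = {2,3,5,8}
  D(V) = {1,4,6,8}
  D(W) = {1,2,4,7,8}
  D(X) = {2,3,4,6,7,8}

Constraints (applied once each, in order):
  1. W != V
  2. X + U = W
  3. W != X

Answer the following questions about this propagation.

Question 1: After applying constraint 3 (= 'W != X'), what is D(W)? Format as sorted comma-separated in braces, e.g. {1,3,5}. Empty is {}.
Answer: {4,7,8}

Derivation:
Constraint 1 (W != V) on D(W)={1,2,4,7,8} D(V)={1,4,6,8}: no change
Constraint 2 (X + U = W) on D(X)={2,3,4,6,7,8} D(U)={2,3,5,8} D(W)={1,2,4,7,8}: X {2,3,4,6,7,8}->{2,3,4,6}; U {2,3,5,8}->{2,3,5}; W {1,2,4,7,8}->{4,7,8}
Constraint 3 (W != X) on D(W)={4,7,8} D(X)={2,3,4,6}: no change
So after constraint 3: D(W) = {4,7,8}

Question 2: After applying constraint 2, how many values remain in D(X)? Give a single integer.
Constraint 1 (W != V) on D(W)={1,2,4,7,8} D(V)={1,4,6,8}: no change
Constraint 2 (X + U = W) on D(X)={2,3,4,6,7,8} D(U)={2,3,5,8} D(W)={1,2,4,7,8}: X {2,3,4,6,7,8}->{2,3,4,6}; U {2,3,5,8}->{2,3,5}; W {1,2,4,7,8}->{4,7,8}
So after constraint 2: D(X)={2,3,4,6}, size = 4

Answer: 4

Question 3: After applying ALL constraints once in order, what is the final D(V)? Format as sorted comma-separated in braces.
Constraint 1 (W != V) on D(W)={1,2,4,7,8} D(V)={1,4,6,8}: no change
Constraint 2 (X + U = W) on D(X)={2,3,4,6,7,8} D(U)={2,3,5,8} D(W)={1,2,4,7,8}: X {2,3,4,6,7,8}->{2,3,4,6}; U {2,3,5,8}->{2,3,5}; W {1,2,4,7,8}->{4,7,8}
Constraint 3 (W != X) on D(W)={4,7,8} D(X)={2,3,4,6}: no change
So after all 3 constraints: D(V) = {1,4,6,8}

Answer: {1,4,6,8}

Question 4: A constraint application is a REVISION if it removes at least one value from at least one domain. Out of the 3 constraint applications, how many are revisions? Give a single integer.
Constraint 1 (W != V) on D(W)={1,2,4,7,8} D(V)={1,4,6,8}: no change => not a revision
Constraint 2 (X + U = W) on D(X)={2,3,4,6,7,8} D(U)={2,3,5,8} D(W)={1,2,4,7,8}: X {2,3,4,6,7,8}->{2,3,4,6}; U {2,3,5,8}->{2,3,5}; W {1,2,4,7,8}->{4,7,8} => REVISION
Constraint 3 (W != X) on D(W)={4,7,8} D(X)={2,3,4,6}: no change => not a revision
Total revisions = 1

Answer: 1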